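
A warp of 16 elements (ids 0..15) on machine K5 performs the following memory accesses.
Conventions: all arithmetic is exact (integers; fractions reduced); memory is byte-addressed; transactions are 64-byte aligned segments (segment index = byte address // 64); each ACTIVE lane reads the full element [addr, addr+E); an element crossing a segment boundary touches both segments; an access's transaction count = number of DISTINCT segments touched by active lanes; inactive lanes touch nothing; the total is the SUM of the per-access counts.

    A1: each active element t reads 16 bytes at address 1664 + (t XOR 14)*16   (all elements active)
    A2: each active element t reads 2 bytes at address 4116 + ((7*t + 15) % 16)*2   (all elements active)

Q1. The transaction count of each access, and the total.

A1: 4 transactions
A2: 1 transaction

Answer: 4,1; total 5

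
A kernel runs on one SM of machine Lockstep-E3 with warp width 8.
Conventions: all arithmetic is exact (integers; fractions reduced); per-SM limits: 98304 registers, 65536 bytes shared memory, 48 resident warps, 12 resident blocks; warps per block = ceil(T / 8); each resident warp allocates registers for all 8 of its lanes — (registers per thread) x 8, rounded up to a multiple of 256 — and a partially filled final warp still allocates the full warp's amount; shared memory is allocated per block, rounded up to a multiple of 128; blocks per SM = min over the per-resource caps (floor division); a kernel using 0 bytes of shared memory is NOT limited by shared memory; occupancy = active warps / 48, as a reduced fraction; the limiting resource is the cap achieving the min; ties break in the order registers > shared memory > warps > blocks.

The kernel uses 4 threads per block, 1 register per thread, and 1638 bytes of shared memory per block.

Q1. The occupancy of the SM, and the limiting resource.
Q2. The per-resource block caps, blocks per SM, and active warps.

Answer: occupancy 1/4, limited by blocks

registers: 384 blocks
shared memory: 39 blocks
warps: 48 blocks
blocks: 12 blocks

Answer: 12 blocks, 12 active warps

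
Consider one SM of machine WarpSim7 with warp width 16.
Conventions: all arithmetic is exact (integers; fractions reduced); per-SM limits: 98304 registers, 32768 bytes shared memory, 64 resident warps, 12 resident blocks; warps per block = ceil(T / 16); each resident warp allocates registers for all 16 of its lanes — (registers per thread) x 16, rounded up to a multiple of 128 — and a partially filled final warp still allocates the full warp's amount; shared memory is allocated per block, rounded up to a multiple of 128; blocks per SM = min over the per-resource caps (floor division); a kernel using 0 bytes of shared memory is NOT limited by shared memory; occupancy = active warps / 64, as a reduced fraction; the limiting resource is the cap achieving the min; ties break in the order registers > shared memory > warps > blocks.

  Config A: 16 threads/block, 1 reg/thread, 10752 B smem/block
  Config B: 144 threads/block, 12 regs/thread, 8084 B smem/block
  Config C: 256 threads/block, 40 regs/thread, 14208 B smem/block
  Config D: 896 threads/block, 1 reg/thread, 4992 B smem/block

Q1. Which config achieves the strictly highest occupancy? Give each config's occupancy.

occupancies: A 3/64, B 9/16, C 1/2, D 7/8

Answer: D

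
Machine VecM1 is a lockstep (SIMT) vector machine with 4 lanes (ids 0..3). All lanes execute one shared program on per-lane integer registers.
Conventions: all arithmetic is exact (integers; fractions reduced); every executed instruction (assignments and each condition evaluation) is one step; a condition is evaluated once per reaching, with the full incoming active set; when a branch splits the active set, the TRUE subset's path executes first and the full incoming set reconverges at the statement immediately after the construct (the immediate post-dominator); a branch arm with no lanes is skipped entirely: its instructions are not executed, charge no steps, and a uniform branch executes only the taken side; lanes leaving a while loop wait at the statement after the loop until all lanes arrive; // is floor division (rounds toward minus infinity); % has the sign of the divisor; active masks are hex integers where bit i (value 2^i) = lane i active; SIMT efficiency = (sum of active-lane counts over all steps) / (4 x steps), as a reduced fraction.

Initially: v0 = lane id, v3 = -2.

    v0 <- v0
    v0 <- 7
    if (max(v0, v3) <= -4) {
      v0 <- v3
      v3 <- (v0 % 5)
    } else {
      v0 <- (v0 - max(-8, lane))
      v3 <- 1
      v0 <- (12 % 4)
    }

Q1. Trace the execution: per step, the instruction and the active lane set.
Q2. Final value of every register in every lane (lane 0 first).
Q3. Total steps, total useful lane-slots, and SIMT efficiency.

step 0: v0 <- v0                     0xf
step 1: v0 <- 7                      0xf
step 2: eval (max(v0, v3) <= -4)     0xf
step 3: v0 <- (v0 - max(-8, lane))   0xf
step 4: v3 <- 1                      0xf
step 5: v0 <- (12 % 4)               0xf

Answer: 6 steps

v0: 0,0,0,0
v3: 1,1,1,1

steps = 6; useful = 24; efficiency = 24/24 = 1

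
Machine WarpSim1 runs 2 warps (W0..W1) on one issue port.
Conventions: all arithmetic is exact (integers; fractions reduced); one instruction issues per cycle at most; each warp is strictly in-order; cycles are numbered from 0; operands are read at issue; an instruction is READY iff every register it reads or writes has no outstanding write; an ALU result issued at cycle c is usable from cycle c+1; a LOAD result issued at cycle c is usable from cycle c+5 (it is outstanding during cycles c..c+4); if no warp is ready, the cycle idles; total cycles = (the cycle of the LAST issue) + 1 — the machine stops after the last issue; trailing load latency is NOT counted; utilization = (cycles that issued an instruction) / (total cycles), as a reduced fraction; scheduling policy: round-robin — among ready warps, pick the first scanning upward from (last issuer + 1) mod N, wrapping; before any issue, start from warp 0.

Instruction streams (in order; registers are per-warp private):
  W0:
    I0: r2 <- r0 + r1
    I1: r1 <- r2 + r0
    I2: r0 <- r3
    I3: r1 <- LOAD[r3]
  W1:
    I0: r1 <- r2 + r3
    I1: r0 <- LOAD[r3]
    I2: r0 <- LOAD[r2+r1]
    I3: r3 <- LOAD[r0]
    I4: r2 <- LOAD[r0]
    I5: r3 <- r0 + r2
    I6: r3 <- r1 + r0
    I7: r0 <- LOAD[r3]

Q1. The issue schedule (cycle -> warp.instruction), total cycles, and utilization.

cycle 0: W0.I0
cycle 1: W1.I0
cycle 2: W0.I1
cycle 3: W1.I1
cycle 4: W0.I2
cycle 5: W0.I3
cycle 6: idle
cycle 7: idle
cycle 8: W1.I2
cycle 9: idle
cycle 10: idle
cycle 11: idle
cycle 12: idle
cycle 13: W1.I3
cycle 14: W1.I4
cycle 15: idle
cycle 16: idle
cycle 17: idle
cycle 18: idle
cycle 19: W1.I5
cycle 20: W1.I6
cycle 21: W1.I7

Answer: 22 cycles, utilization 6/11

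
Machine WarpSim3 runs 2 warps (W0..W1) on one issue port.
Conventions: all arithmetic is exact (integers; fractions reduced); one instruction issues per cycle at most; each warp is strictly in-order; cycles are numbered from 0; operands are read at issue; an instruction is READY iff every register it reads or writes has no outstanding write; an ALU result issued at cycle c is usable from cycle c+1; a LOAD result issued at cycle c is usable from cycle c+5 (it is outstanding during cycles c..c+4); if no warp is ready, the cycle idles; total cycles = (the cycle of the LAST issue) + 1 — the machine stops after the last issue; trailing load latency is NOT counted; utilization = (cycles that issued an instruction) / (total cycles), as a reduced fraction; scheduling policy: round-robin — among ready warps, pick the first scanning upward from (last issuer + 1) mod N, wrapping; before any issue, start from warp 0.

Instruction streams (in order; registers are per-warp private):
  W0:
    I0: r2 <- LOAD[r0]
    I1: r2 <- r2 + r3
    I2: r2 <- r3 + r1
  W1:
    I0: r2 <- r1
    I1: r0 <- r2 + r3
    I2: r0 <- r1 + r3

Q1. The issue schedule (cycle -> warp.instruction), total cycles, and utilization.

cycle 0: W0.I0
cycle 1: W1.I0
cycle 2: W1.I1
cycle 3: W1.I2
cycle 4: idle
cycle 5: W0.I1
cycle 6: W0.I2

Answer: 7 cycles, utilization 6/7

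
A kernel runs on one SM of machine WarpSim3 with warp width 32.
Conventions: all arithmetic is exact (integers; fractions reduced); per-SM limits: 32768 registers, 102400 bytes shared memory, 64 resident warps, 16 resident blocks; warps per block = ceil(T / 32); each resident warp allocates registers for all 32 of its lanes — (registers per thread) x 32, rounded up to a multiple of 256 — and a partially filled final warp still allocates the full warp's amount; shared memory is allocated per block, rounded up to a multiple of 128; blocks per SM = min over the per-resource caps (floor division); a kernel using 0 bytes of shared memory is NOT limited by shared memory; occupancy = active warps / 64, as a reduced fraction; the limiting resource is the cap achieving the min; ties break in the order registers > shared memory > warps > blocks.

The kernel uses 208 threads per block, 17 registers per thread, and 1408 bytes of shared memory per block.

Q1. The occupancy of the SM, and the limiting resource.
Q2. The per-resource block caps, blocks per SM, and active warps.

Answer: occupancy 21/32, limited by registers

registers: 6 blocks
shared memory: 72 blocks
warps: 9 blocks
blocks: 16 blocks

Answer: 6 blocks, 42 active warps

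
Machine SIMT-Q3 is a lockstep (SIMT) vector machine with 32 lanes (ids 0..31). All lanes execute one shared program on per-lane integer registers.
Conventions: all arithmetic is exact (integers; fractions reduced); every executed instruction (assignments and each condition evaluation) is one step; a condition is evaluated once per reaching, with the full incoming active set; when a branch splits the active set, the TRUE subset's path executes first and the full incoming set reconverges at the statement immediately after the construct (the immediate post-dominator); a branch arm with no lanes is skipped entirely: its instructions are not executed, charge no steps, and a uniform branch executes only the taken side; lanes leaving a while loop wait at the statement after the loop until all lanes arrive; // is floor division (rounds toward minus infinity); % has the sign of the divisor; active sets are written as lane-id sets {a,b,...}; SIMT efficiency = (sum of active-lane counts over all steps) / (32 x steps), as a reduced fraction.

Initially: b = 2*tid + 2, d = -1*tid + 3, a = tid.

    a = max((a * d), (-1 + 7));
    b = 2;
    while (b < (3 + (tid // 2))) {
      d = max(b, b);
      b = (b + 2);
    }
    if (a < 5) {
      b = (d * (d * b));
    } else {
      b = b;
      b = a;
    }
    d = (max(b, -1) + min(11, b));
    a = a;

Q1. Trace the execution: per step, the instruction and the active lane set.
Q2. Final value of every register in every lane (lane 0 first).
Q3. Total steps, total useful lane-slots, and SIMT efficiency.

step 0: a <- max((a * d), (-1 + 7))  {0,1,2,3,4,5,6,7,8,9,10,11,12,13,14,15,16,17,18,19,20,21,22,23,24,25,26,27,28,29,30,31}
step 1: b <- 2                       {0,1,2,3,4,5,6,7,8,9,10,11,12,13,14,15,16,17,18,19,20,21,22,23,24,25,26,27,28,29,30,31}
step 2: eval (b < (3 + (tid // 2)))  {0,1,2,3,4,5,6,7,8,9,10,11,12,13,14,15,16,17,18,19,20,21,22,23,24,25,26,27,28,29,30,31}
step 3: d <- max(b, b)               {0,1,2,3,4,5,6,7,8,9,10,11,12,13,14,15,16,17,18,19,20,21,22,23,24,25,26,27,28,29,30,31}
step 4: b <- (b + 2)                 {0,1,2,3,4,5,6,7,8,9,10,11,12,13,14,15,16,17,18,19,20,21,22,23,24,25,26,27,28,29,30,31}
step 5: eval (b < (3 + (tid // 2)))  {0,1,2,3,4,5,6,7,8,9,10,11,12,13,14,15,16,17,18,19,20,21,22,23,24,25,26,27,28,29,30,31}
step 6: d <- max(b, b)               {4,5,6,7,8,9,10,11,12,13,14,15,16,17,18,19,20,21,22,23,24,25,26,27,28,29,30,31}
step 7: b <- (b + 2)                 {4,5,6,7,8,9,10,11,12,13,14,15,16,17,18,19,20,21,22,23,24,25,26,27,28,29,30,31}
step 8: eval (b < (3 + (tid // 2)))  {4,5,6,7,8,9,10,11,12,13,14,15,16,17,18,19,20,21,22,23,24,25,26,27,28,29,30,31}
step 9: d <- max(b, b)               {8,9,10,11,12,13,14,15,16,17,18,19,20,21,22,23,24,25,26,27,28,29,30,31}
step 10: b <- (b + 2)                 {8,9,10,11,12,13,14,15,16,17,18,19,20,21,22,23,24,25,26,27,28,29,30,31}
step 11: eval (b < (3 + (tid // 2)))  {8,9,10,11,12,13,14,15,16,17,18,19,20,21,22,23,24,25,26,27,28,29,30,31}
step 12: d <- max(b, b)               {12,13,14,15,16,17,18,19,20,21,22,23,24,25,26,27,28,29,30,31}
step 13: b <- (b + 2)                 {12,13,14,15,16,17,18,19,20,21,22,23,24,25,26,27,28,29,30,31}
step 14: eval (b < (3 + (tid // 2)))  {12,13,14,15,16,17,18,19,20,21,22,23,24,25,26,27,28,29,30,31}
step 15: d <- max(b, b)               {16,17,18,19,20,21,22,23,24,25,26,27,28,29,30,31}
step 16: b <- (b + 2)                 {16,17,18,19,20,21,22,23,24,25,26,27,28,29,30,31}
step 17: eval (b < (3 + (tid // 2)))  {16,17,18,19,20,21,22,23,24,25,26,27,28,29,30,31}
step 18: d <- max(b, b)               {20,21,22,23,24,25,26,27,28,29,30,31}
step 19: b <- (b + 2)                 {20,21,22,23,24,25,26,27,28,29,30,31}
step 20: eval (b < (3 + (tid // 2)))  {20,21,22,23,24,25,26,27,28,29,30,31}
step 21: d <- max(b, b)               {24,25,26,27,28,29,30,31}
step 22: b <- (b + 2)                 {24,25,26,27,28,29,30,31}
step 23: eval (b < (3 + (tid // 2)))  {24,25,26,27,28,29,30,31}
step 24: d <- max(b, b)               {28,29,30,31}
step 25: b <- (b + 2)                 {28,29,30,31}
step 26: eval (b < (3 + (tid // 2)))  {28,29,30,31}
step 27: eval (a < 5)                 {0,1,2,3,4,5,6,7,8,9,10,11,12,13,14,15,16,17,18,19,20,21,22,23,24,25,26,27,28,29,30,31}
step 28: b <- b                       {0,1,2,3,4,5,6,7,8,9,10,11,12,13,14,15,16,17,18,19,20,21,22,23,24,25,26,27,28,29,30,31}
step 29: b <- a                       {0,1,2,3,4,5,6,7,8,9,10,11,12,13,14,15,16,17,18,19,20,21,22,23,24,25,26,27,28,29,30,31}
step 30: d <- (max(b, -1) + min(11, b)) {0,1,2,3,4,5,6,7,8,9,10,11,12,13,14,15,16,17,18,19,20,21,22,23,24,25,26,27,28,29,30,31}
step 31: a <- a                       {0,1,2,3,4,5,6,7,8,9,10,11,12,13,14,15,16,17,18,19,20,21,22,23,24,25,26,27,28,29,30,31}

Answer: 32 steps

b: 6,6,6,6,6,6,6,6,6,6,6,6,6,6,6,6,6,6,6,6,6,6,6,6,6,6,6,6,6,6,6,6
d: 12,12,12,12,12,12,12,12,12,12,12,12,12,12,12,12,12,12,12,12,12,12,12,12,12,12,12,12,12,12,12,12
a: 6,6,6,6,6,6,6,6,6,6,6,6,6,6,6,6,6,6,6,6,6,6,6,6,6,6,6,6,6,6,6,6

steps = 32; useful = 688; efficiency = 688/1024 = 43/64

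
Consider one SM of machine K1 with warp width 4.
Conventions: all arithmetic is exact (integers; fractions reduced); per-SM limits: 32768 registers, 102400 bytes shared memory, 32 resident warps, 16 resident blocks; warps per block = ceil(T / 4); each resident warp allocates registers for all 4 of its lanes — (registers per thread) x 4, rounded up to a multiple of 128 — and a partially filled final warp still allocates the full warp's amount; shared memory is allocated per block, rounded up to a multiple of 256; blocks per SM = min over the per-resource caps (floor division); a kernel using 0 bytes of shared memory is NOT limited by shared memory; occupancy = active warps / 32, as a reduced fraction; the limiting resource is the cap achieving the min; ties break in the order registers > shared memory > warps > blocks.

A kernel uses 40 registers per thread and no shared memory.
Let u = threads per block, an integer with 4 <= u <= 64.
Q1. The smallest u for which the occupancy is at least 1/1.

Answer: u = 5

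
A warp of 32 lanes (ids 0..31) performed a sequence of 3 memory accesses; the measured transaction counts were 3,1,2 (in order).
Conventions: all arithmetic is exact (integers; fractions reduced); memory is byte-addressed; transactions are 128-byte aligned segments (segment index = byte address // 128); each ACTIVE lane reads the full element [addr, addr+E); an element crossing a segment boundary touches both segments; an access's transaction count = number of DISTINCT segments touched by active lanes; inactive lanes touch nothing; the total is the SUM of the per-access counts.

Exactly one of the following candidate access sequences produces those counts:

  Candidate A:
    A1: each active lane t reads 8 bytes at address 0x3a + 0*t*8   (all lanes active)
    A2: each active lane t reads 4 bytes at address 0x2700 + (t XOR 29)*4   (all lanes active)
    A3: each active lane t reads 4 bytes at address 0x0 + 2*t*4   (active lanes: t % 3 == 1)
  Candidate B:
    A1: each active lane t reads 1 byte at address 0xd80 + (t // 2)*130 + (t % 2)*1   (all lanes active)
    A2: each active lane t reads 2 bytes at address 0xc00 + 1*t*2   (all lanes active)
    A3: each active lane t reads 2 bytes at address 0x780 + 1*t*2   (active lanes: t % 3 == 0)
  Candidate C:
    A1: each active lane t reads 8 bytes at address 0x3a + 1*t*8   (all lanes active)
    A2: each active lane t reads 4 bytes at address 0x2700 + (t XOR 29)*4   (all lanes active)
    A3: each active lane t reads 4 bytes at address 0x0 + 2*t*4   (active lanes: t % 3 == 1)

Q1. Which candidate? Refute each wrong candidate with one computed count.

A: A1 gives 1 transaction, not 3
B: A1 gives 16 transactions, not 3
C: all counts match (3,1,2)

Answer: C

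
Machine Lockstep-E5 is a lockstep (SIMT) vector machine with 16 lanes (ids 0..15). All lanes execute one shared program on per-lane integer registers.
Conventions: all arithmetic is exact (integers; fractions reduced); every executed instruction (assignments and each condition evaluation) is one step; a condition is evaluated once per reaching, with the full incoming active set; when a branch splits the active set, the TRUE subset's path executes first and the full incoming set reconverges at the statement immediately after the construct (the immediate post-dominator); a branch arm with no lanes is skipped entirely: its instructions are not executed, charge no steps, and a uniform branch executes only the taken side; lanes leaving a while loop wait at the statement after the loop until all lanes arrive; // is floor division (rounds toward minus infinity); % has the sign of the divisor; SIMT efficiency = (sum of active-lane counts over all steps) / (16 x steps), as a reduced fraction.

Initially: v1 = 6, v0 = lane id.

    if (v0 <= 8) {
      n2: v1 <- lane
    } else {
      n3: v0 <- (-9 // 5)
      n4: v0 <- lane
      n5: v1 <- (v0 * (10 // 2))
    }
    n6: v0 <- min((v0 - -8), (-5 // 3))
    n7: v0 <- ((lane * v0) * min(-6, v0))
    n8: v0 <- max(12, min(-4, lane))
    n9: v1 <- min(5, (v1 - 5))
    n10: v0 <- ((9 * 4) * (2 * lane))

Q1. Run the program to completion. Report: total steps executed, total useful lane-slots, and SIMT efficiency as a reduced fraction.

Answer: 10 steps, 126 useful, 63/80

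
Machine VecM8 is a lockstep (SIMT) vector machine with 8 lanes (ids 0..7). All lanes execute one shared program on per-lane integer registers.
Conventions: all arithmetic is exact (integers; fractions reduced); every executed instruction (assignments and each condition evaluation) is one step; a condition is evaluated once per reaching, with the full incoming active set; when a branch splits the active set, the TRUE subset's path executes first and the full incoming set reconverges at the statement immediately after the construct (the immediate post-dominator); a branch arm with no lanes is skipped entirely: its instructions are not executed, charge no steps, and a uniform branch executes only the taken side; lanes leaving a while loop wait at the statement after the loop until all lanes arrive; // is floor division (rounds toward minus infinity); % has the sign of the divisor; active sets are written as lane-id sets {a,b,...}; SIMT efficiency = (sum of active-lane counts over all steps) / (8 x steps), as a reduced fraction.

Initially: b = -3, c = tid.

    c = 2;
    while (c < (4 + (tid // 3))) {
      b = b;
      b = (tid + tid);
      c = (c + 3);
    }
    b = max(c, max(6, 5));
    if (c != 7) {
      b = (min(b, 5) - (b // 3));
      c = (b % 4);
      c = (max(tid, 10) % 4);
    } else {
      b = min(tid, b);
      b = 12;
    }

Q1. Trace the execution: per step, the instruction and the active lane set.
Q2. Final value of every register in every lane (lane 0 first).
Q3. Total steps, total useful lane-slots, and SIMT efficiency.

step 0: c <- 2                       {0,1,2,3,4,5,6,7}
step 1: eval (c < (4 + (tid // 3)))  {0,1,2,3,4,5,6,7}
step 2: b <- b                       {0,1,2,3,4,5,6,7}
step 3: b <- (tid + tid)             {0,1,2,3,4,5,6,7}
step 4: c <- (c + 3)                 {0,1,2,3,4,5,6,7}
step 5: eval (c < (4 + (tid // 3)))  {0,1,2,3,4,5,6,7}
step 6: b <- b                       {6,7}
step 7: b <- (tid + tid)             {6,7}
step 8: c <- (c + 3)                 {6,7}
step 9: eval (c < (4 + (tid // 3)))  {6,7}
step 10: b <- max(c, max(6, 5))       {0,1,2,3,4,5,6,7}
step 11: eval (c != 7)                {0,1,2,3,4,5,6,7}
step 12: b <- (min(b, 5) - (b // 3))  {0,1,2,3,4,5,6,7}
step 13: c <- (b % 4)                 {0,1,2,3,4,5,6,7}
step 14: c <- (max(tid, 10) % 4)      {0,1,2,3,4,5,6,7}

Answer: 15 steps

b: 3,3,3,3,3,3,3,3
c: 2,2,2,2,2,2,2,2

steps = 15; useful = 96; efficiency = 96/120 = 4/5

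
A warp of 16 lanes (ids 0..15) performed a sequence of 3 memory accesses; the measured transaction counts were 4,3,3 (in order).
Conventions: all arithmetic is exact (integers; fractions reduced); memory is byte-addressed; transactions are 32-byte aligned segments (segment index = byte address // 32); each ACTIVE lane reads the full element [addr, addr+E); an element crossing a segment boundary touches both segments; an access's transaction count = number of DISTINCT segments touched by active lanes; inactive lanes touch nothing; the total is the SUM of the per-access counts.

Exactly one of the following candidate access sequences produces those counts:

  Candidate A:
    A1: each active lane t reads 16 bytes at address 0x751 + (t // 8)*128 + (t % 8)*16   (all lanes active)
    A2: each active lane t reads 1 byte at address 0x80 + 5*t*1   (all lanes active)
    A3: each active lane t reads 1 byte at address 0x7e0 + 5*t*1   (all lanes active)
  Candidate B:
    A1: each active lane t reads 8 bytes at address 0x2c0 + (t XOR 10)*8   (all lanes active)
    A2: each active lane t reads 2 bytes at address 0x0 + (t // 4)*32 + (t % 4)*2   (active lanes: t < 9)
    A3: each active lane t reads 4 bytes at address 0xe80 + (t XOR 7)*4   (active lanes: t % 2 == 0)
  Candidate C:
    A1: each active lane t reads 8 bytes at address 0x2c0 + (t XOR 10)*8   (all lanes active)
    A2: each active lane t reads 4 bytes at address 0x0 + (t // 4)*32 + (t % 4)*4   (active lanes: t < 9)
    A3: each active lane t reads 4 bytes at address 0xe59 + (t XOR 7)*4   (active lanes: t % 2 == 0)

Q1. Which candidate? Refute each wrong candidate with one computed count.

A: A1 gives 9 transactions, not 4
B: A3 gives 2 transactions, not 3
C: all counts match (4,3,3)

Answer: C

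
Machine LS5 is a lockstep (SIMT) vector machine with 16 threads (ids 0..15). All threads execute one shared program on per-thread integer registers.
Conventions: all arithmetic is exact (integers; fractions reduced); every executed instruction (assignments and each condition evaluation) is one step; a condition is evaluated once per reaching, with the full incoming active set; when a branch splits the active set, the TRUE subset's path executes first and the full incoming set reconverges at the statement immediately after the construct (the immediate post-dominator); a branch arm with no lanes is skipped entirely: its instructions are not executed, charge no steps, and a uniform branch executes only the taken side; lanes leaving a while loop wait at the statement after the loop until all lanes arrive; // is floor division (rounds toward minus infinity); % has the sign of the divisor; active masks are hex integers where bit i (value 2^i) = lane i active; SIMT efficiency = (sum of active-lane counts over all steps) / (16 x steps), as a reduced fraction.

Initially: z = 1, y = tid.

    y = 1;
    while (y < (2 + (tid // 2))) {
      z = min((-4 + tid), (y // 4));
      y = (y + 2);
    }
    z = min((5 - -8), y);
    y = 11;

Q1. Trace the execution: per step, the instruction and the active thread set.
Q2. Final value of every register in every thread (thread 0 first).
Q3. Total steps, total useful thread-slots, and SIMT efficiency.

step 0: y <- 1                       0xffff
step 1: eval (y < (2 + (tid // 2)))  0xffff
step 2: z <- min((-4 + tid), (y // 4)) 0xffff
step 3: y <- (y + 2)                 0xffff
step 4: eval (y < (2 + (tid // 2)))  0xffff
step 5: z <- min((-4 + tid), (y // 4)) 0xfff0
step 6: y <- (y + 2)                 0xfff0
step 7: eval (y < (2 + (tid // 2)))  0xfff0
step 8: z <- min((-4 + tid), (y // 4)) 0xff00
step 9: y <- (y + 2)                 0xff00
step 10: eval (y < (2 + (tid // 2)))  0xff00
step 11: z <- min((-4 + tid), (y // 4)) 0xf000
step 12: y <- (y + 2)                 0xf000
step 13: eval (y < (2 + (tid // 2)))  0xf000
step 14: z <- min((5 - -8), y)        0xffff
step 15: y <- 11                      0xffff

Answer: 16 steps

z: 3,3,3,3,5,5,5,5,7,7,7,7,9,9,9,9
y: 11,11,11,11,11,11,11,11,11,11,11,11,11,11,11,11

steps = 16; useful = 184; efficiency = 184/256 = 23/32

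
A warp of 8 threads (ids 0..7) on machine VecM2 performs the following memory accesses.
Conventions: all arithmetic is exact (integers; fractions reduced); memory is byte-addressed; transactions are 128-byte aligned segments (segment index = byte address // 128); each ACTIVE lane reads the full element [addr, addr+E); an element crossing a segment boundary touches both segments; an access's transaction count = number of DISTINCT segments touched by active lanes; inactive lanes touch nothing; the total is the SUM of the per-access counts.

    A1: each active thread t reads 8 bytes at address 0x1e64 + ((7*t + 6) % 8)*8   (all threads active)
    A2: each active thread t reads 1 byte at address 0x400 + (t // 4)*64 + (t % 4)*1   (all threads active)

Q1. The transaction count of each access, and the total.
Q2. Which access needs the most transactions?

A1: 2 transactions
A2: 1 transaction

Answer: 2,1; total 3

Answer: A1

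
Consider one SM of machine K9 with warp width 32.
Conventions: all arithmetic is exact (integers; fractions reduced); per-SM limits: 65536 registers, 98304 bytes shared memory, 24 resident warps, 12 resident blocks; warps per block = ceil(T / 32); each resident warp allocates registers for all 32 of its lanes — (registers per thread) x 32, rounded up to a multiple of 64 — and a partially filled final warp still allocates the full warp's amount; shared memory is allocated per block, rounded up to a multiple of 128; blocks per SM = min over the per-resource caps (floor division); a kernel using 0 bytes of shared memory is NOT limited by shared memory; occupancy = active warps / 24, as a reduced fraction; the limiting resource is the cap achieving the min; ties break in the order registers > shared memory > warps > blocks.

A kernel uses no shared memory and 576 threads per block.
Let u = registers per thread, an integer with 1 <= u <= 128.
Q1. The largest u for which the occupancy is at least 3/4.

Answer: u = 112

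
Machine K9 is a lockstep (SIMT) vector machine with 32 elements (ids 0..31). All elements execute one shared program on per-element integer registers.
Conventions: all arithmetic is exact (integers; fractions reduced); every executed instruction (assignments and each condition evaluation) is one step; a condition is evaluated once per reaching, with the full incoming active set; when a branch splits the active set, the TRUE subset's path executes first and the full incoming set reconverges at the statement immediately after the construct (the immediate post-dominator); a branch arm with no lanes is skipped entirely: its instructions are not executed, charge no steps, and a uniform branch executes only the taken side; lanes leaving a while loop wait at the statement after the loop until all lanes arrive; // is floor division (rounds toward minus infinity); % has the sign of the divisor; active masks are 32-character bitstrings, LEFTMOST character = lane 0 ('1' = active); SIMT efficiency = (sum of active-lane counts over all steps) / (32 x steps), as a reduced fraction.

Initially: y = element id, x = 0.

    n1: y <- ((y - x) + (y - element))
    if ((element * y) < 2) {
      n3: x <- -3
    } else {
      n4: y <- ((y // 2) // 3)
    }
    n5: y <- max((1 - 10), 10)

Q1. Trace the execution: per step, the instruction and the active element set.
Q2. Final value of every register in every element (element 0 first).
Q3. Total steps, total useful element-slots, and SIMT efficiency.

step 0: y <- ((y - x) + (y - element)) 11111111111111111111111111111111
step 1: eval ((element * y) < 2)     11111111111111111111111111111111
step 2: x <- -3                      11000000000000000000000000000000
step 3: y <- ((y // 2) // 3)         00111111111111111111111111111111
step 4: y <- max((1 - 10), 10)       11111111111111111111111111111111

Answer: 5 steps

y: 10,10,10,10,10,10,10,10,10,10,10,10,10,10,10,10,10,10,10,10,10,10,10,10,10,10,10,10,10,10,10,10
x: -3,-3,0,0,0,0,0,0,0,0,0,0,0,0,0,0,0,0,0,0,0,0,0,0,0,0,0,0,0,0,0,0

steps = 5; useful = 128; efficiency = 128/160 = 4/5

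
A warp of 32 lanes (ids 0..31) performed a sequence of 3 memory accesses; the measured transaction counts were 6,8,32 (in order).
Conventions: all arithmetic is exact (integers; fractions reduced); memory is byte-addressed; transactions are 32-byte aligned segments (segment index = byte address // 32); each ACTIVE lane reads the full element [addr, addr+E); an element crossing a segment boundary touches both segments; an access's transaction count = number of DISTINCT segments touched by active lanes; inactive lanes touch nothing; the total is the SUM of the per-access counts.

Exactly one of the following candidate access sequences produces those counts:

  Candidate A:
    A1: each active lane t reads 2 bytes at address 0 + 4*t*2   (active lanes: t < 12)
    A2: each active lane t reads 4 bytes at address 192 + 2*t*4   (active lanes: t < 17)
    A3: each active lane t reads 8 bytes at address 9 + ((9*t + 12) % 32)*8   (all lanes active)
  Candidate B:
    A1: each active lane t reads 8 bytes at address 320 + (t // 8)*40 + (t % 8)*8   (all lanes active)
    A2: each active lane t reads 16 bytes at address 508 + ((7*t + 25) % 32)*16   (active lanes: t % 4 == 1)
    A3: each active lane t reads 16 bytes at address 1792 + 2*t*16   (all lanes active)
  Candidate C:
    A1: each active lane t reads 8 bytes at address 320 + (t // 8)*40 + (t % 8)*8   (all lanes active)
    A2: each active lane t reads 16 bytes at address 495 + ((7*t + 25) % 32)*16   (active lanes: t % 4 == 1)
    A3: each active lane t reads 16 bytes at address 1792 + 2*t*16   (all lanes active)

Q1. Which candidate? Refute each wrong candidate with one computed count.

A: A1 gives 3 transactions, not 6
B: A2 gives 16 transactions, not 8
C: all counts match (6,8,32)

Answer: C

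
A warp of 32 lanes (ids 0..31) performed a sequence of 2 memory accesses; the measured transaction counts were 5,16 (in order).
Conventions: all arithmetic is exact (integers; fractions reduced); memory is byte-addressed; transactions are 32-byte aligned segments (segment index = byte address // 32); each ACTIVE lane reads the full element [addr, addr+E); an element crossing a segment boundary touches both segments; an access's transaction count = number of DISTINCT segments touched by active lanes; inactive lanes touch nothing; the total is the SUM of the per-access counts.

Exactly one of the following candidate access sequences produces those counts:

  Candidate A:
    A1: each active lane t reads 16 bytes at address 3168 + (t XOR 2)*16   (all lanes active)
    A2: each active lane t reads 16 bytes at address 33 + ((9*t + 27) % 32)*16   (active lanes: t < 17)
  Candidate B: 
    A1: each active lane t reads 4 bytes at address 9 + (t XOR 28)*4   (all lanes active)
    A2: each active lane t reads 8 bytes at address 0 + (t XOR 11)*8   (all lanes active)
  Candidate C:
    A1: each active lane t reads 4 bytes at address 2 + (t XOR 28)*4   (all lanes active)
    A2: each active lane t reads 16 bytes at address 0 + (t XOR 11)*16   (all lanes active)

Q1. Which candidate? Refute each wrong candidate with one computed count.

A: A1 gives 16 transactions, not 5
B: A2 gives 8 transactions, not 16
C: all counts match (5,16)

Answer: C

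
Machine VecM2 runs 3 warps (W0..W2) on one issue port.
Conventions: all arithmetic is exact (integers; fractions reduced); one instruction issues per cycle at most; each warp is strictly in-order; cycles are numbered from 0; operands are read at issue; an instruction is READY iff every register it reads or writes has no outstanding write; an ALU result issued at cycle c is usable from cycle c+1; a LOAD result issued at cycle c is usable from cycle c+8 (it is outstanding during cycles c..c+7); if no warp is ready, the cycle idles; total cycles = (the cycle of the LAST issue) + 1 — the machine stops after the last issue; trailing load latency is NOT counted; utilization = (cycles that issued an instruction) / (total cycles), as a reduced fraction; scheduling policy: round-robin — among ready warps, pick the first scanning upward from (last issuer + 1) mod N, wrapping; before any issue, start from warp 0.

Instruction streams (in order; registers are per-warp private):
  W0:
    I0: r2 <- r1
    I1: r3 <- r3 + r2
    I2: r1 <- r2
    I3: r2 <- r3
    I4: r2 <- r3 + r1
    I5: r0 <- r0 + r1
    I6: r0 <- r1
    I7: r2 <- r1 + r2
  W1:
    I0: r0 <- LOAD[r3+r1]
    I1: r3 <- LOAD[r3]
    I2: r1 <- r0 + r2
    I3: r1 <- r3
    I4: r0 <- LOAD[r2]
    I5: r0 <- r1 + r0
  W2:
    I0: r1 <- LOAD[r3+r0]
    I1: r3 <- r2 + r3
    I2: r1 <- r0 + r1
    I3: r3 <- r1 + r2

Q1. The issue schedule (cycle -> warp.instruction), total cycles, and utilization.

cycle 0: W0.I0
cycle 1: W1.I0
cycle 2: W2.I0
cycle 3: W0.I1
cycle 4: W1.I1
cycle 5: W2.I1
cycle 6: W0.I2
cycle 7: W0.I3
cycle 8: W0.I4
cycle 9: W1.I2
cycle 10: W2.I2
cycle 11: W0.I5
cycle 12: W1.I3
cycle 13: W2.I3
cycle 14: W0.I6
cycle 15: W1.I4
cycle 16: W0.I7
cycle 17: idle
cycle 18: idle
cycle 19: idle
cycle 20: idle
cycle 21: idle
cycle 22: idle
cycle 23: W1.I5

Answer: 24 cycles, utilization 3/4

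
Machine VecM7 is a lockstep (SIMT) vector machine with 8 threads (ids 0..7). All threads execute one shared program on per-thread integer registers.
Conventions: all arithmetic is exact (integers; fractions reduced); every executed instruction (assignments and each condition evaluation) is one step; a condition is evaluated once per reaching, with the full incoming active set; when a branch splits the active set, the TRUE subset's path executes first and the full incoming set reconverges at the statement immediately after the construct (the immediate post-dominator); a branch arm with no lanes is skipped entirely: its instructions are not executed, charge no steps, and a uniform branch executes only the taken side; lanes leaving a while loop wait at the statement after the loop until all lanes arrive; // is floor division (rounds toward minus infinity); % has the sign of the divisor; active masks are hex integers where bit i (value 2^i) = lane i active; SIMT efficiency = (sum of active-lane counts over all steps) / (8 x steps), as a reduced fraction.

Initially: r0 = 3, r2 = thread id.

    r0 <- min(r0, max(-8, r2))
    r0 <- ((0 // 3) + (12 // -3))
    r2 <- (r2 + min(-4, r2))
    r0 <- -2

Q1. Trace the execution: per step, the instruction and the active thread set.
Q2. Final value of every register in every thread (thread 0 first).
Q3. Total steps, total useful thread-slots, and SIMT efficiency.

step 0: r0 <- min(r0, max(-8, r2))   0xff
step 1: r0 <- ((0 // 3) + (12 // -3)) 0xff
step 2: r2 <- (r2 + min(-4, r2))     0xff
step 3: r0 <- -2                     0xff

Answer: 4 steps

r0: -2,-2,-2,-2,-2,-2,-2,-2
r2: -4,-3,-2,-1,0,1,2,3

steps = 4; useful = 32; efficiency = 32/32 = 1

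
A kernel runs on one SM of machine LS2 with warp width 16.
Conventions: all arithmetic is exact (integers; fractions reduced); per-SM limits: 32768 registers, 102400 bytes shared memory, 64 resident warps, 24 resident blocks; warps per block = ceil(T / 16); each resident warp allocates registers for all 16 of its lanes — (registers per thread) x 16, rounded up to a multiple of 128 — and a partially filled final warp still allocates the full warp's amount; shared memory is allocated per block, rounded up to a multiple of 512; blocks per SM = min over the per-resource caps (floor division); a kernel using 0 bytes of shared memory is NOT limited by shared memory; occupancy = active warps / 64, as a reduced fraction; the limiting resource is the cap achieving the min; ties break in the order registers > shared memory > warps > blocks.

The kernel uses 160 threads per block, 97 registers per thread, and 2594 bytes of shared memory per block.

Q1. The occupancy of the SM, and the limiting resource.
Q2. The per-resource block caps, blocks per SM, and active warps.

Answer: occupancy 5/32, limited by registers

registers: 1 block
shared memory: 33 blocks
warps: 6 blocks
blocks: 24 blocks

Answer: 1 block, 10 active warps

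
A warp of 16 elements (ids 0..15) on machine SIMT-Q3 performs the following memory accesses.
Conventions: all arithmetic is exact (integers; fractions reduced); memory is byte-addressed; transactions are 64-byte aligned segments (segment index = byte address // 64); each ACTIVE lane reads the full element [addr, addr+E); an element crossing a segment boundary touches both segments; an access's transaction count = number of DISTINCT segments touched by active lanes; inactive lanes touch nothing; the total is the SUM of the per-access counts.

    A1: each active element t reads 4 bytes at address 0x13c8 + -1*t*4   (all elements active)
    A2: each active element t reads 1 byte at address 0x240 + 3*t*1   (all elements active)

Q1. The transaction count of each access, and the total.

A1: 2 transactions
A2: 1 transaction

Answer: 2,1; total 3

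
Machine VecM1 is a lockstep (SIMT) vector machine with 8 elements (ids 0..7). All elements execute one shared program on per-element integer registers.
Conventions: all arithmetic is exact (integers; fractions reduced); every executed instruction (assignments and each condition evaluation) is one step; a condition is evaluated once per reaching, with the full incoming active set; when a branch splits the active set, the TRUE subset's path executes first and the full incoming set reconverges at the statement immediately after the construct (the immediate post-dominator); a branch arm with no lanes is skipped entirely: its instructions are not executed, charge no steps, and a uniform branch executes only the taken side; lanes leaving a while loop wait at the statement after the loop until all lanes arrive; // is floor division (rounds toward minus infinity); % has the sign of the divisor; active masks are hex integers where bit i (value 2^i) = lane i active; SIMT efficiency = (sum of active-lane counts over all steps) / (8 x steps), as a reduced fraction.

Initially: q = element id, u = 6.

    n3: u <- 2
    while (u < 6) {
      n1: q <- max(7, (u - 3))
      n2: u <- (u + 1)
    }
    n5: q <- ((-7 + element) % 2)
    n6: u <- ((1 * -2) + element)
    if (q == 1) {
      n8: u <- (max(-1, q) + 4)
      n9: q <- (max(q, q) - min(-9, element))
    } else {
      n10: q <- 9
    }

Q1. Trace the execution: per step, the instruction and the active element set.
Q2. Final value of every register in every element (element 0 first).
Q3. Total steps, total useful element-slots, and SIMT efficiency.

step 0: u <- 2                       0xff
step 1: eval (u < 6)                 0xff
step 2: q <- max(7, (u - 3))         0xff
step 3: u <- (u + 1)                 0xff
step 4: eval (u < 6)                 0xff
step 5: q <- max(7, (u - 3))         0xff
step 6: u <- (u + 1)                 0xff
step 7: eval (u < 6)                 0xff
step 8: q <- max(7, (u - 3))         0xff
step 9: u <- (u + 1)                 0xff
step 10: eval (u < 6)                 0xff
step 11: q <- max(7, (u - 3))         0xff
step 12: u <- (u + 1)                 0xff
step 13: eval (u < 6)                 0xff
step 14: q <- ((-7 + element) % 2)    0xff
step 15: u <- ((1 * -2) + element)    0xff
step 16: eval (q == 1)                0xff
step 17: u <- (max(-1, q) + 4)        0x55
step 18: q <- (max(q, q) - min(-9, element)) 0x55
step 19: q <- 9                       0xaa

Answer: 20 steps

q: 10,9,10,9,10,9,10,9
u: 5,-1,5,1,5,3,5,5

steps = 20; useful = 148; efficiency = 148/160 = 37/40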